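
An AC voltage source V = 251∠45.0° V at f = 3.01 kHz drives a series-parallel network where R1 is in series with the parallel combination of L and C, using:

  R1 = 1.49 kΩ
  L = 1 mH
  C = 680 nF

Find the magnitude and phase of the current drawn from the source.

Step 1 — Angular frequency: ω = 2π·f = 2π·3010 = 1.891e+04 rad/s.
Step 2 — Component impedances:
  R1: Z = R = 1490 Ω
  L: Z = jωL = j·1.891e+04·0.001 = 0 + j18.91 Ω
  C: Z = 1/(jωC) = -j/(ω·C) = 0 - j77.76 Ω
Step 3 — Parallel branch: L || C = 1/(1/L + 1/C) = 0 + j24.99 Ω.
Step 4 — Series with R1: Z_total = R1 + (L || C) = 1490 + j24.99 Ω = 1490∠1.0° Ω.
Step 5 — Source phasor: V = 251∠45.0° V = 177.5 + j177.5 V.
Step 6 — Ohm's law: I = V / Z_total = (177.5 + j177.5) / (1490 + j24.99) = 0.1211 + j0.1171 A.
Step 7 — Convert to polar: |I| = 0.1684 A, ∠I = 44.0°.

I = 0.1684∠44.0° A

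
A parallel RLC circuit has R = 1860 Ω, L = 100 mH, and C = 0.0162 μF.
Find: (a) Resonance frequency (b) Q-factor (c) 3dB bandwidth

Step 1 — Resonance: ω₀ = 1/√(LC) = 1/√(0.1·1.62e-08) = 2.485e+04 rad/s.
Step 2 — f₀ = ω₀/(2π) = 3954 Hz.
Step 3 — Parallel Q: Q = R/(ω₀L) = 1860/(2.485e+04·0.1) = 0.7486.
Step 4 — Bandwidth: Δω = ω₀/Q = 3.319e+04 rad/s; BW = Δω/(2π) = 5282 Hz.

(a) f₀ = 3954 Hz  (b) Q = 0.7486  (c) BW = 5282 Hz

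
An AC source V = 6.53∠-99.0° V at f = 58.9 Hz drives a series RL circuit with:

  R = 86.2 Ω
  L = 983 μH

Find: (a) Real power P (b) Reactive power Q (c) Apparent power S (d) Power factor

Step 1 — Angular frequency: ω = 2π·f = 2π·58.9 = 370.1 rad/s.
Step 2 — Component impedances:
  R: Z = R = 86.2 Ω
  L: Z = jωL = j·370.1·0.000983 = 0 + j0.3638 Ω
Step 3 — Series combination: Z_total = R + L = 86.2 + j0.3638 Ω = 86.2∠0.2° Ω.
Step 4 — Source phasor: V = 6.53∠-99.0° V = -1.022 - j6.45 V.
Step 5 — Current: I = V / Z = -0.01217 - j0.07477 A = 0.07575∠-99.2° A.
Step 6 — Complex power: S = V·I* = 0.4947 + j0.002088 VA.
Step 7 — Real power: P = Re(S) = 0.4947 W.
Step 8 — Reactive power: Q = Im(S) = 0.002088 VAR.
Step 9 — Apparent power: |S| = 0.4947 VA.
Step 10 — Power factor: PF = P/|S| = 1 (lagging).

(a) P = 0.4947 W  (b) Q = 0.002088 VAR  (c) S = 0.4947 VA  (d) PF = 1 (lagging)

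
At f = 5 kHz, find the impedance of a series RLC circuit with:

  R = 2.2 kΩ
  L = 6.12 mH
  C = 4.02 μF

Step 1 — Angular frequency: ω = 2π·f = 2π·5000 = 3.142e+04 rad/s.
Step 2 — Component impedances:
  R: Z = R = 2200 Ω
  L: Z = jωL = j·3.142e+04·0.00612 = 0 + j192.3 Ω
  C: Z = 1/(jωC) = -j/(ω·C) = 0 - j7.918 Ω
Step 3 — Series combination: Z_total = R + L + C = 2200 + j184.3 Ω = 2208∠4.8° Ω.

Z = 2200 + j184.3 Ω = 2208∠4.8° Ω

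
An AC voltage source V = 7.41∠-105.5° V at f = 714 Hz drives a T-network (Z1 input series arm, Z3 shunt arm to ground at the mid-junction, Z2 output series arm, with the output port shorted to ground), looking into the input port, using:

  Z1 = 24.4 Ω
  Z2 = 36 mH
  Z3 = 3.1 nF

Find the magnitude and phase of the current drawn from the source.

Step 1 — Angular frequency: ω = 2π·f = 2π·714 = 4486 rad/s.
Step 2 — Component impedances:
  Z1: Z = R = 24.4 Ω
  Z2: Z = jωL = j·4486·0.036 = 0 + j161.5 Ω
  Z3: Z = 1/(jωC) = -j/(ω·C) = 0 - j7.191e+04 Ω
Step 3 — With the output port shorted to ground, the output series arm Z2 runs from the junction to ground; the shunt arm Z3 also runs from the junction to ground. They appear in parallel: Z3 || Z2 = 0 + j161.9 Ω.
Step 4 — Series with input arm Z1: Z_in = Z1 + (Z3 || Z2) = 24.4 + j161.9 Ω = 163.7∠81.4° Ω.
Step 5 — Source phasor: V = 7.41∠-105.5° V = -1.98 - j7.141 V.
Step 6 — Ohm's law: I = V / Z_total = (-1.98 - j7.141) / (24.4 + j161.9) = -0.04494 + j0.00546 A.
Step 7 — Convert to polar: |I| = 0.04527 A, ∠I = 173.1°.

I = 0.04527∠173.1° A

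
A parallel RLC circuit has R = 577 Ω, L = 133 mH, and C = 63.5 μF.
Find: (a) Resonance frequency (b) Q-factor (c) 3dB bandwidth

Step 1 — Resonance: ω₀ = 1/√(LC) = 1/√(0.133·6.35e-05) = 344.1 rad/s.
Step 2 — f₀ = ω₀/(2π) = 54.77 Hz.
Step 3 — Parallel Q: Q = R/(ω₀L) = 577/(344.1·0.133) = 12.61.
Step 4 — Bandwidth: Δω = ω₀/Q = 27.29 rad/s; BW = Δω/(2π) = 4.344 Hz.

(a) f₀ = 54.77 Hz  (b) Q = 12.61  (c) BW = 4.344 Hz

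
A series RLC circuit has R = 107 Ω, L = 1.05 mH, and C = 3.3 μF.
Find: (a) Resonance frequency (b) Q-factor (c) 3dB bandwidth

Step 1 — Resonance: ω₀ = 1/√(LC) = 1/√(0.00105·3.3e-06) = 1.699e+04 rad/s.
Step 2 — f₀ = ω₀/(2π) = 2704 Hz.
Step 3 — Series Q: Q = ω₀L/R = 1.699e+04·0.00105/107 = 0.1667.
Step 4 — Bandwidth: Δω = ω₀/Q = 1.019e+05 rad/s; BW = Δω/(2π) = 1.622e+04 Hz.

(a) f₀ = 2704 Hz  (b) Q = 0.1667  (c) BW = 1.622e+04 Hz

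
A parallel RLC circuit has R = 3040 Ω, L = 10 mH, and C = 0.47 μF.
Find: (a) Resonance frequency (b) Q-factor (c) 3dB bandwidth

Step 1 — Resonance: ω₀ = 1/√(LC) = 1/√(0.01·4.7e-07) = 1.459e+04 rad/s.
Step 2 — f₀ = ω₀/(2π) = 2322 Hz.
Step 3 — Parallel Q: Q = R/(ω₀L) = 3040/(1.459e+04·0.01) = 20.84.
Step 4 — Bandwidth: Δω = ω₀/Q = 699.9 rad/s; BW = Δω/(2π) = 111.4 Hz.

(a) f₀ = 2322 Hz  (b) Q = 20.84  (c) BW = 111.4 Hz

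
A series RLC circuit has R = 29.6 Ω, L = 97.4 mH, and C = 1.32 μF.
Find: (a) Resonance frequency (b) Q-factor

Step 1 — Resonance condition Im(Z)=0 gives ω₀ = 1/√(LC).
Step 2 — ω₀ = 1/√(0.0974·1.32e-06) = 2789 rad/s.
Step 3 — f₀ = ω₀/(2π) = 443.9 Hz.
Step 4 — Series Q: Q = ω₀L/R = 2789·0.0974/29.6 = 9.177.

(a) f₀ = 443.9 Hz  (b) Q = 9.177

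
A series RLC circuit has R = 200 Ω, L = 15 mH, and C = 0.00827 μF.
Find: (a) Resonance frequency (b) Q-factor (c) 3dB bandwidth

Step 1 — Resonance: ω₀ = 1/√(LC) = 1/√(0.015·8.27e-09) = 8.978e+04 rad/s.
Step 2 — f₀ = ω₀/(2π) = 1.429e+04 Hz.
Step 3 — Series Q: Q = ω₀L/R = 8.978e+04·0.015/200 = 6.734.
Step 4 — Bandwidth: Δω = ω₀/Q = 1.333e+04 rad/s; BW = Δω/(2π) = 2122 Hz.

(a) f₀ = 1.429e+04 Hz  (b) Q = 6.734  (c) BW = 2122 Hz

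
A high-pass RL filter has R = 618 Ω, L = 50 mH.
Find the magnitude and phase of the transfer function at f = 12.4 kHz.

Step 1 — Angular frequency: ω = 2π·1.24e+04 = 7.791e+04 rad/s.
Step 2 — Transfer function: H(jω) = jωL/(R + jωL).
Step 3 — Numerator jωL = j·3896; denominator R + jωL = 618 + j3896.
Step 4 — H = 0.9755 + j0.1547.
Step 5 — Magnitude: |H| = 0.9876 (-0.1 dB); phase: φ = 9.0°.

|H| = 0.9876 (-0.1 dB), φ = 9.0°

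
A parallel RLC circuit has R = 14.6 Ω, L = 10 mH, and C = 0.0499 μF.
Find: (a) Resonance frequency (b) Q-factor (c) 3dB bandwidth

Step 1 — Resonance: ω₀ = 1/√(LC) = 1/√(0.01·4.99e-08) = 4.477e+04 rad/s.
Step 2 — f₀ = ω₀/(2π) = 7125 Hz.
Step 3 — Parallel Q: Q = R/(ω₀L) = 14.6/(4.477e+04·0.01) = 0.03261.
Step 4 — Bandwidth: Δω = ω₀/Q = 1.373e+06 rad/s; BW = Δω/(2π) = 2.185e+05 Hz.

(a) f₀ = 7125 Hz  (b) Q = 0.03261  (c) BW = 2.185e+05 Hz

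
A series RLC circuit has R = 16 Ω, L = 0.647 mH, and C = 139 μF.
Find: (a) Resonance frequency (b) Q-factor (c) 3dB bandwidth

Step 1 — Resonance condition Im(Z)=0 gives ω₀ = 1/√(LC).
Step 2 — ω₀ = 1/√(0.000647·0.000139) = 3335 rad/s.
Step 3 — f₀ = ω₀/(2π) = 530.7 Hz.
Step 4 — Series Q: Q = ω₀L/R = 3335·0.000647/16 = 0.1348.
Step 5 — 3dB bandwidth: Δω = ω₀/Q = 2.473e+04 rad/s; BW = Δω/(2π) = 3936 Hz.

(a) f₀ = 530.7 Hz  (b) Q = 0.1348  (c) BW = 3936 Hz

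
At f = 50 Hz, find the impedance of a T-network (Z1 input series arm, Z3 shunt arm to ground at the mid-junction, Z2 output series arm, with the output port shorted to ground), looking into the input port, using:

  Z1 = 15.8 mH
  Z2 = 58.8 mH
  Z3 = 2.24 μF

Step 1 — Angular frequency: ω = 2π·f = 2π·50 = 314.2 rad/s.
Step 2 — Component impedances:
  Z1: Z = jωL = j·314.2·0.0158 = 0 + j4.964 Ω
  Z2: Z = jωL = j·314.2·0.0588 = 0 + j18.47 Ω
  Z3: Z = 1/(jωC) = -j/(ω·C) = 0 - j1421 Ω
Step 3 — With the output port shorted to ground, the output series arm Z2 runs from the junction to ground; the shunt arm Z3 also runs from the junction to ground. They appear in parallel: Z3 || Z2 = 0 + j18.72 Ω.
Step 4 — Series with input arm Z1: Z_in = Z1 + (Z3 || Z2) = 0 + j23.68 Ω = 23.68∠90.0° Ω.

Z = 0 + j23.68 Ω = 23.68∠90.0° Ω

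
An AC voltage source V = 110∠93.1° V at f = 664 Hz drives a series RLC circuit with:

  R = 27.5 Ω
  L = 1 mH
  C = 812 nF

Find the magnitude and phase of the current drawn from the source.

Step 1 — Angular frequency: ω = 2π·f = 2π·664 = 4172 rad/s.
Step 2 — Component impedances:
  R: Z = R = 27.5 Ω
  L: Z = jωL = j·4172·0.001 = 0 + j4.172 Ω
  C: Z = 1/(jωC) = -j/(ω·C) = 0 - j295.2 Ω
Step 3 — Series combination: Z_total = R + L + C = 27.5 - j291 Ω = 292.3∠-84.6° Ω.
Step 4 — Source phasor: V = 110∠93.1° V = -5.949 + j109.8 V.
Step 5 — Ohm's law: I = V / Z_total = (-5.949 + j109.8) / (27.5 - j291) = -0.376 + j0.01509 A.
Step 6 — Convert to polar: |I| = 0.3763 A, ∠I = 177.7°.

I = 0.3763∠177.7° A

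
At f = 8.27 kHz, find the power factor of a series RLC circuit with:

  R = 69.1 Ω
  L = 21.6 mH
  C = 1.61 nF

Step 1 — Angular frequency: ω = 2π·f = 2π·8270 = 5.196e+04 rad/s.
Step 2 — Component impedances:
  R: Z = R = 69.1 Ω
  L: Z = jωL = j·5.196e+04·0.0216 = 0 + j1122 Ω
  C: Z = 1/(jωC) = -j/(ω·C) = 0 - j1.195e+04 Ω
Step 3 — Series combination: Z_total = R + L + C = 69.1 - j1.083e+04 Ω = 1.083e+04∠-89.6° Ω.
Step 4 — Power factor: PF = cos(φ) = Re(Z)/|Z| = 69.1/1.083e+04 = 0.00638.
Step 5 — Type: Im(Z) = -1.083e+04 ⇒ leading (phase φ = -89.6°).

PF = 0.00638 (leading, φ = -89.6°)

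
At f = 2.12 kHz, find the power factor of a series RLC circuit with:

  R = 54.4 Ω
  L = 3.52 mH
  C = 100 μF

Step 1 — Angular frequency: ω = 2π·f = 2π·2120 = 1.332e+04 rad/s.
Step 2 — Component impedances:
  R: Z = R = 54.4 Ω
  L: Z = jωL = j·1.332e+04·0.00352 = 0 + j46.89 Ω
  C: Z = 1/(jωC) = -j/(ω·C) = 0 - j0.7507 Ω
Step 3 — Series combination: Z_total = R + L + C = 54.4 + j46.14 Ω = 71.33∠40.3° Ω.
Step 4 — Power factor: PF = cos(φ) = Re(Z)/|Z| = 54.4/71.33 = 0.7627.
Step 5 — Type: Im(Z) = 46.14 ⇒ lagging (phase φ = 40.3°).

PF = 0.7627 (lagging, φ = 40.3°)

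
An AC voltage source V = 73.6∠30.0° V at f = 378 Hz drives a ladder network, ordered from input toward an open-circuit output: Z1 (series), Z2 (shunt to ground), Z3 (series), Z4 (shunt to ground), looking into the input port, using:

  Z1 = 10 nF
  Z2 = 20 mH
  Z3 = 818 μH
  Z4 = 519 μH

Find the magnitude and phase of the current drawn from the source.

Step 1 — Angular frequency: ω = 2π·f = 2π·378 = 2375 rad/s.
Step 2 — Component impedances:
  Z1: Z = 1/(jωC) = -j/(ω·C) = 0 - j4.21e+04 Ω
  Z2: Z = jωL = j·2375·0.02 = 0 + j47.5 Ω
  Z3: Z = jωL = j·2375·0.000818 = 0 + j1.943 Ω
  Z4: Z = jωL = j·2375·0.000519 = 0 + j1.233 Ω
Step 3 — Ladder network (open output): work backward from the far end, alternating series and parallel combinations. Z_in = 0 - j4.21e+04 Ω = 4.21e+04∠-90.0° Ω.
Step 4 — Source phasor: V = 73.6∠30.0° V = 63.74 + j36.8 V.
Step 5 — Ohm's law: I = V / Z_total = (63.74 + j36.8) / (0 - j4.21e+04) = -0.0008741 + j0.001514 A.
Step 6 — Convert to polar: |I| = 0.001748 A, ∠I = 120.0°.

I = 0.001748∠120.0° A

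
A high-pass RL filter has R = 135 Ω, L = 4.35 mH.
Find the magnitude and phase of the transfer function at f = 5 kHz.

Step 1 — Angular frequency: ω = 2π·5000 = 3.142e+04 rad/s.
Step 2 — Transfer function: H(jω) = jωL/(R + jωL).
Step 3 — Numerator jωL = j·136.7; denominator R + jωL = 135 + j136.7.
Step 4 — H = 0.5061 + j0.5.
Step 5 — Magnitude: |H| = 0.7114 (-3.0 dB); phase: φ = 44.7°.

|H| = 0.7114 (-3.0 dB), φ = 44.7°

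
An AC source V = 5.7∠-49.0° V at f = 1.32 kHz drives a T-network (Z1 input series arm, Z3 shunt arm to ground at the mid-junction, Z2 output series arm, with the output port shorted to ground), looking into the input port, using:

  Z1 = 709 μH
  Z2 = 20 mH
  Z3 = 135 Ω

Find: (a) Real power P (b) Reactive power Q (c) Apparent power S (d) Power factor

Step 1 — Angular frequency: ω = 2π·f = 2π·1320 = 8294 rad/s.
Step 2 — Component impedances:
  Z1: Z = jωL = j·8294·0.000709 = 0 + j5.88 Ω
  Z2: Z = jωL = j·8294·0.02 = 0 + j165.9 Ω
  Z3: Z = R = 135 Ω
Step 3 — With the output port shorted to ground, the output series arm Z2 runs from the junction to ground; the shunt arm Z3 also runs from the junction to ground. They appear in parallel: Z3 || Z2 = 81.21 + j66.09 Ω.
Step 4 — Series with input arm Z1: Z_in = Z1 + (Z3 || Z2) = 81.21 + j71.97 Ω = 108.5∠41.5° Ω.
Step 5 — Source phasor: V = 5.7∠-49.0° V = 3.74 - j4.302 V.
Step 6 — Current: I = V / Z = -0.0005039 - j0.05253 A = 0.05253∠-90.5° A.
Step 7 — Complex power: S = V·I* = 0.2241 + j0.1986 VA.
Step 8 — Real power: P = Re(S) = 0.2241 W.
Step 9 — Reactive power: Q = Im(S) = 0.1986 VAR.
Step 10 — Apparent power: |S| = 0.2994 VA.
Step 11 — Power factor: PF = P/|S| = 0.7484 (lagging).

(a) P = 0.2241 W  (b) Q = 0.1986 VAR  (c) S = 0.2994 VA  (d) PF = 0.7484 (lagging)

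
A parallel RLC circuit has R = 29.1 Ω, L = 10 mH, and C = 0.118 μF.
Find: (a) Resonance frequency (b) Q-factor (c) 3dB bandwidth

Step 1 — Resonance: ω₀ = 1/√(LC) = 1/√(0.01·1.18e-07) = 2.911e+04 rad/s.
Step 2 — f₀ = ω₀/(2π) = 4633 Hz.
Step 3 — Parallel Q: Q = R/(ω₀L) = 29.1/(2.911e+04·0.01) = 0.09996.
Step 4 — Bandwidth: Δω = ω₀/Q = 2.912e+05 rad/s; BW = Δω/(2π) = 4.635e+04 Hz.

(a) f₀ = 4633 Hz  (b) Q = 0.09996  (c) BW = 4.635e+04 Hz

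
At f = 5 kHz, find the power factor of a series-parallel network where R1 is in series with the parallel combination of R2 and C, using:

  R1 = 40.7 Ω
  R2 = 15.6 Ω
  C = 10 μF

Step 1 — Angular frequency: ω = 2π·f = 2π·5000 = 3.142e+04 rad/s.
Step 2 — Component impedances:
  R1: Z = R = 40.7 Ω
  R2: Z = R = 15.6 Ω
  C: Z = 1/(jωC) = -j/(ω·C) = 0 - j3.183 Ω
Step 3 — Parallel branch: R2 || C = 1/(1/R2 + 1/C) = 0.6235 - j3.056 Ω.
Step 4 — Series with R1: Z_total = R1 + (R2 || C) = 41.32 - j3.056 Ω = 41.44∠-4.2° Ω.
Step 5 — Power factor: PF = cos(φ) = Re(Z)/|Z| = 41.324/41.436 = 0.9973.
Step 6 — Type: Im(Z) = -3.056 ⇒ leading (phase φ = -4.2°).

PF = 0.9973 (leading, φ = -4.2°)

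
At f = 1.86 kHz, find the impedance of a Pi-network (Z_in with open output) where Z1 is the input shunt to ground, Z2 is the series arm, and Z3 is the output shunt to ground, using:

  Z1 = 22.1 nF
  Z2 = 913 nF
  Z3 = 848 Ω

Step 1 — Angular frequency: ω = 2π·f = 2π·1860 = 1.169e+04 rad/s.
Step 2 — Component impedances:
  Z1: Z = 1/(jωC) = -j/(ω·C) = 0 - j3872 Ω
  Z2: Z = 1/(jωC) = -j/(ω·C) = 0 - j93.72 Ω
  Z3: Z = R = 848 Ω
Step 3 — With open output, the series arm Z2 and the output shunt Z3 appear in series to ground: Z2 + Z3 = 848 - j93.72 Ω.
Step 4 — Parallel with input shunt Z1: Z_in = Z1 || (Z2 + Z3) = 773 - j256.8 Ω = 814.6∠-18.4° Ω.

Z = 773 - j256.8 Ω = 814.6∠-18.4° Ω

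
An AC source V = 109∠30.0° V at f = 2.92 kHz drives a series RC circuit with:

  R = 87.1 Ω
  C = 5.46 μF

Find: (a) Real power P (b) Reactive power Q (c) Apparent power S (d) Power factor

Step 1 — Angular frequency: ω = 2π·f = 2π·2920 = 1.835e+04 rad/s.
Step 2 — Component impedances:
  R: Z = R = 87.1 Ω
  C: Z = 1/(jωC) = -j/(ω·C) = 0 - j9.983 Ω
Step 3 — Series combination: Z_total = R + C = 87.1 - j9.983 Ω = 87.67∠-6.5° Ω.
Step 4 — Source phasor: V = 109∠30.0° V = 94.4 + j54.5 V.
Step 5 — Current: I = V / Z = 0.9989 + j0.7402 A = 1.243∠36.5° A.
Step 6 — Complex power: S = V·I* = 134.6 - j15.43 VA.
Step 7 — Real power: P = Re(S) = 134.6 W.
Step 8 — Reactive power: Q = Im(S) = -15.43 VAR.
Step 9 — Apparent power: |S| = 135.5 VA.
Step 10 — Power factor: PF = P/|S| = 0.9935 (leading).

(a) P = 134.6 W  (b) Q = -15.43 VAR  (c) S = 135.5 VA  (d) PF = 0.9935 (leading)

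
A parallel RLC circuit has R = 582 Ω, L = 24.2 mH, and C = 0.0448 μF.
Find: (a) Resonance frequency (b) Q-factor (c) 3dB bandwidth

Step 1 — Resonance: ω₀ = 1/√(LC) = 1/√(0.0242·4.48e-08) = 3.037e+04 rad/s.
Step 2 — f₀ = ω₀/(2π) = 4834 Hz.
Step 3 — Parallel Q: Q = R/(ω₀L) = 582/(3.037e+04·0.0242) = 0.7919.
Step 4 — Bandwidth: Δω = ω₀/Q = 3.835e+04 rad/s; BW = Δω/(2π) = 6104 Hz.

(a) f₀ = 4834 Hz  (b) Q = 0.7919  (c) BW = 6104 Hz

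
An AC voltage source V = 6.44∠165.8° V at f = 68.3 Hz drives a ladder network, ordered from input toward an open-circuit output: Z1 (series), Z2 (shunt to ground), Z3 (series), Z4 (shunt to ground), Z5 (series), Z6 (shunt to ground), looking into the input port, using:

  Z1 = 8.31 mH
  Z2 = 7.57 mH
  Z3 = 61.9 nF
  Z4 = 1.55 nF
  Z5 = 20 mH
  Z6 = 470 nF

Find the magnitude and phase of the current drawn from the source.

Step 1 — Angular frequency: ω = 2π·f = 2π·68.3 = 429.1 rad/s.
Step 2 — Component impedances:
  Z1: Z = jωL = j·429.1·0.00831 = 0 + j3.566 Ω
  Z2: Z = jωL = j·429.1·0.00757 = 0 + j3.249 Ω
  Z3: Z = 1/(jωC) = -j/(ω·C) = 0 - j3.765e+04 Ω
  Z4: Z = 1/(jωC) = -j/(ω·C) = 0 - j1.503e+06 Ω
  Z5: Z = jωL = j·429.1·0.02 = 0 + j8.583 Ω
  Z6: Z = 1/(jωC) = -j/(ω·C) = 0 - j4958 Ω
Step 3 — Ladder network (open output): work backward from the far end, alternating series and parallel combinations. Z_in = 0 + j6.815 Ω = 6.815∠90.0° Ω.
Step 4 — Source phasor: V = 6.44∠165.8° V = -6.243 + j1.58 V.
Step 5 — Ohm's law: I = V / Z_total = (-6.243 + j1.58) / (0 + j6.815) = 0.2318 + j0.9161 A.
Step 6 — Convert to polar: |I| = 0.945 A, ∠I = 75.8°.

I = 0.945∠75.8° A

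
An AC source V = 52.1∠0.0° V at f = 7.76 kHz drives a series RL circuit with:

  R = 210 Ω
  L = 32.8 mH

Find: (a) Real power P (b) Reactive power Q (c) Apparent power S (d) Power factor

Step 1 — Angular frequency: ω = 2π·f = 2π·7760 = 4.876e+04 rad/s.
Step 2 — Component impedances:
  R: Z = R = 210 Ω
  L: Z = jωL = j·4.876e+04·0.0328 = 0 + j1599 Ω
Step 3 — Series combination: Z_total = R + L = 210 + j1599 Ω = 1613∠82.5° Ω.
Step 4 — Source phasor: V = 52.1∠0.0° V = 52.1 V.
Step 5 — Current: I = V / Z = 0.004205 - j0.03203 A = 0.0323∠-82.5° A.
Step 6 — Complex power: S = V·I* = 0.2191 + j1.669 VA.
Step 7 — Real power: P = Re(S) = 0.2191 W.
Step 8 — Reactive power: Q = Im(S) = 1.669 VAR.
Step 9 — Apparent power: |S| = 1.683 VA.
Step 10 — Power factor: PF = P/|S| = 0.1302 (lagging).

(a) P = 0.2191 W  (b) Q = 1.669 VAR  (c) S = 1.683 VA  (d) PF = 0.1302 (lagging)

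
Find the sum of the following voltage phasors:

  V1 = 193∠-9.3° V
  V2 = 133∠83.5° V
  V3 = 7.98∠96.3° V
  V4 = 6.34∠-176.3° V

Step 1 — Convert each phasor to rectangular form:
  V1 = 193·(cos(-9.3°) + j·sin(-9.3°)) = 190.5 - j31.19 V
  V2 = 133·(cos(83.5°) + j·sin(83.5°)) = 15.06 + j132.1 V
  V3 = 7.98·(cos(96.3°) + j·sin(96.3°)) = -0.8757 + j7.932 V
  V4 = 6.34·(cos(-176.3°) + j·sin(-176.3°)) = -6.327 - j0.4091 V
Step 2 — Sum components: V_total = 198.3 + j108.5 V.
Step 3 — Convert to polar: |V_total| = 226 V, ∠V_total = 28.7°.

V_total = 226∠28.7° V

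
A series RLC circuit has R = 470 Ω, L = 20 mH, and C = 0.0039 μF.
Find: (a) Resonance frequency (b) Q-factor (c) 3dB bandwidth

Step 1 — Resonance condition Im(Z)=0 gives ω₀ = 1/√(LC).
Step 2 — ω₀ = 1/√(0.02·3.9e-09) = 1.132e+05 rad/s.
Step 3 — f₀ = ω₀/(2π) = 1.802e+04 Hz.
Step 4 — Series Q: Q = ω₀L/R = 1.132e+05·0.02/470 = 4.818.
Step 5 — 3dB bandwidth: Δω = ω₀/Q = 2.35e+04 rad/s; BW = Δω/(2π) = 3740 Hz.

(a) f₀ = 1.802e+04 Hz  (b) Q = 4.818  (c) BW = 3740 Hz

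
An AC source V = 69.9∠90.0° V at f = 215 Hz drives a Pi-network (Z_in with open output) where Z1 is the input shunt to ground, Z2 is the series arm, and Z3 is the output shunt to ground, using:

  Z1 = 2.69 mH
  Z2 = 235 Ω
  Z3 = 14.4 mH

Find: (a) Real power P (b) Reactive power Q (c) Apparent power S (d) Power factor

Step 1 — Angular frequency: ω = 2π·f = 2π·215 = 1351 rad/s.
Step 2 — Component impedances:
  Z1: Z = jωL = j·1351·0.00269 = 0 + j3.634 Ω
  Z2: Z = R = 235 Ω
  Z3: Z = jωL = j·1351·0.0144 = 0 + j19.45 Ω
Step 3 — With open output, the series arm Z2 and the output shunt Z3 appear in series to ground: Z2 + Z3 = 235 + j19.45 Ω.
Step 4 — Parallel with input shunt Z1: Z_in = Z1 || (Z2 + Z3) = 0.05565 + j3.628 Ω = 3.629∠89.1° Ω.
Step 5 — Source phasor: V = 69.9∠90.0° V = 0 + j69.9 V.
Step 6 — Current: I = V / Z = 19.26 + j0.2954 A = 19.26∠0.9° A.
Step 7 — Complex power: S = V·I* = 20.65 + j1346 VA.
Step 8 — Real power: P = Re(S) = 20.65 W.
Step 9 — Reactive power: Q = Im(S) = 1346 VAR.
Step 10 — Apparent power: |S| = 1346 VA.
Step 11 — Power factor: PF = P/|S| = 0.01534 (lagging).

(a) P = 20.65 W  (b) Q = 1346 VAR  (c) S = 1346 VA  (d) PF = 0.01534 (lagging)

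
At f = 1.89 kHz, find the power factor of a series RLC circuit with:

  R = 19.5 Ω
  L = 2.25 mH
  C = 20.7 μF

Step 1 — Angular frequency: ω = 2π·f = 2π·1890 = 1.188e+04 rad/s.
Step 2 — Component impedances:
  R: Z = R = 19.5 Ω
  L: Z = jωL = j·1.188e+04·0.00225 = 0 + j26.72 Ω
  C: Z = 1/(jωC) = -j/(ω·C) = 0 - j4.068 Ω
Step 3 — Series combination: Z_total = R + L + C = 19.5 + j22.65 Ω = 29.89∠49.3° Ω.
Step 4 — Power factor: PF = cos(φ) = Re(Z)/|Z| = 19.5/29.89 = 0.6524.
Step 5 — Type: Im(Z) = 22.65 ⇒ lagging (phase φ = 49.3°).

PF = 0.6524 (lagging, φ = 49.3°)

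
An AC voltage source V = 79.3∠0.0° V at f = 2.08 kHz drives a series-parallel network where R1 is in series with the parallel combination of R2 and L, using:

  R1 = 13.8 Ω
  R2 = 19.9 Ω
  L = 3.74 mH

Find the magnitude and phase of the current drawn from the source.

Step 1 — Angular frequency: ω = 2π·f = 2π·2080 = 1.307e+04 rad/s.
Step 2 — Component impedances:
  R1: Z = R = 13.8 Ω
  R2: Z = R = 19.9 Ω
  L: Z = jωL = j·1.307e+04·0.00374 = 0 + j48.88 Ω
Step 3 — Parallel branch: R2 || L = 1/(1/R2 + 1/L) = 17.07 + j6.95 Ω.
Step 4 — Series with R1: Z_total = R1 + (R2 || L) = 30.87 + j6.95 Ω = 31.64∠12.7° Ω.
Step 5 — Source phasor: V = 79.3∠0.0° V = 79.3 V.
Step 6 — Ohm's law: I = V / Z_total = (79.3) / (30.87 + j6.95) = 2.445 - j0.5504 A.
Step 7 — Convert to polar: |I| = 2.506 A, ∠I = -12.7°.

I = 2.506∠-12.7° A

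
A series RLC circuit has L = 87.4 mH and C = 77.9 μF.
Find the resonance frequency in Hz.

Step 1 — Resonance condition Im(Z)=0 gives ω₀ = 1/√(LC).
Step 2 — ω₀ = 1/√(0.0874·7.79e-05) = 383.2 rad/s.
Step 3 — f₀ = ω₀/(2π) = 61 Hz.

f₀ = 61 Hz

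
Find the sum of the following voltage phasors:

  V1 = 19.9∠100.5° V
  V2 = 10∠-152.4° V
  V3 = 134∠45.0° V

Step 1 — Convert each phasor to rectangular form:
  V1 = 19.9·(cos(100.5°) + j·sin(100.5°)) = -3.626 + j19.57 V
  V2 = 10·(cos(-152.4°) + j·sin(-152.4°)) = -8.862 - j4.633 V
  V3 = 134·(cos(45.0°) + j·sin(45.0°)) = 94.75 + j94.75 V
Step 2 — Sum components: V_total = 82.26 + j109.7 V.
Step 3 — Convert to polar: |V_total| = 137.1 V, ∠V_total = 53.1°.

V_total = 137.1∠53.1° V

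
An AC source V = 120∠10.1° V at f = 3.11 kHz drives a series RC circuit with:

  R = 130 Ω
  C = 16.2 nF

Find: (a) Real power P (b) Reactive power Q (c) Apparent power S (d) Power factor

Step 1 — Angular frequency: ω = 2π·f = 2π·3110 = 1.954e+04 rad/s.
Step 2 — Component impedances:
  R: Z = R = 130 Ω
  C: Z = 1/(jωC) = -j/(ω·C) = 0 - j3159 Ω
Step 3 — Series combination: Z_total = R + C = 130 - j3159 Ω = 3162∠-87.6° Ω.
Step 4 — Source phasor: V = 120∠10.1° V = 118.1 + j21.04 V.
Step 5 — Current: I = V / Z = -0.005114 + j0.03761 A = 0.03796∠97.7° A.
Step 6 — Complex power: S = V·I* = 0.1873 - j4.551 VA.
Step 7 — Real power: P = Re(S) = 0.1873 W.
Step 8 — Reactive power: Q = Im(S) = -4.551 VAR.
Step 9 — Apparent power: |S| = 4.555 VA.
Step 10 — Power factor: PF = P/|S| = 0.04112 (leading).

(a) P = 0.1873 W  (b) Q = -4.551 VAR  (c) S = 4.555 VA  (d) PF = 0.04112 (leading)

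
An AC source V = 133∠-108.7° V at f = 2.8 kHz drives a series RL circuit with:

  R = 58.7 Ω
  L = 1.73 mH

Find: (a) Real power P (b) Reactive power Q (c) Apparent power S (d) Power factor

Step 1 — Angular frequency: ω = 2π·f = 2π·2800 = 1.759e+04 rad/s.
Step 2 — Component impedances:
  R: Z = R = 58.7 Ω
  L: Z = jωL = j·1.759e+04·0.00173 = 0 + j30.44 Ω
Step 3 — Series combination: Z_total = R + L = 58.7 + j30.44 Ω = 66.12∠27.4° Ω.
Step 4 — Source phasor: V = 133∠-108.7° V = -42.64 - j126 V.
Step 5 — Current: I = V / Z = -1.45 - j1.395 A = 2.011∠-136.1° A.
Step 6 — Complex power: S = V·I* = 237.5 + j123.1 VA.
Step 7 — Real power: P = Re(S) = 237.5 W.
Step 8 — Reactive power: Q = Im(S) = 123.1 VAR.
Step 9 — Apparent power: |S| = 267.5 VA.
Step 10 — Power factor: PF = P/|S| = 0.8878 (lagging).

(a) P = 237.5 W  (b) Q = 123.1 VAR  (c) S = 267.5 VA  (d) PF = 0.8878 (lagging)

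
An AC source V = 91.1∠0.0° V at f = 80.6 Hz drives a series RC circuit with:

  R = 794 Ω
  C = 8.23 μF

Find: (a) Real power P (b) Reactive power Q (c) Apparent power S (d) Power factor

Step 1 — Angular frequency: ω = 2π·f = 2π·80.6 = 506.4 rad/s.
Step 2 — Component impedances:
  R: Z = R = 794 Ω
  C: Z = 1/(jωC) = -j/(ω·C) = 0 - j239.9 Ω
Step 3 — Series combination: Z_total = R + C = 794 - j239.9 Ω = 829.5∠-16.8° Ω.
Step 4 — Source phasor: V = 91.1∠0.0° V = 91.1 V.
Step 5 — Current: I = V / Z = 0.1051 + j0.03177 A = 0.1098∠16.8° A.
Step 6 — Complex power: S = V·I* = 9.578 - j2.894 VA.
Step 7 — Real power: P = Re(S) = 9.578 W.
Step 8 — Reactive power: Q = Im(S) = -2.894 VAR.
Step 9 — Apparent power: |S| = 10.01 VA.
Step 10 — Power factor: PF = P/|S| = 0.9573 (leading).

(a) P = 9.578 W  (b) Q = -2.894 VAR  (c) S = 10.01 VA  (d) PF = 0.9573 (leading)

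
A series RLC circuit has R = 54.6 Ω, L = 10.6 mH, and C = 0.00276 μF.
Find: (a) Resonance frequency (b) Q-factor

Step 1 — Resonance condition Im(Z)=0 gives ω₀ = 1/√(LC).
Step 2 — ω₀ = 1/√(0.0106·2.76e-09) = 1.849e+05 rad/s.
Step 3 — f₀ = ω₀/(2π) = 2.942e+04 Hz.
Step 4 — Series Q: Q = ω₀L/R = 1.849e+05·0.0106/54.6 = 35.89.

(a) f₀ = 2.942e+04 Hz  (b) Q = 35.89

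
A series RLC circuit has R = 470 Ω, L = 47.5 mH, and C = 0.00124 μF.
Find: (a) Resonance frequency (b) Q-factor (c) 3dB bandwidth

Step 1 — Resonance condition Im(Z)=0 gives ω₀ = 1/√(LC).
Step 2 — ω₀ = 1/√(0.0475·1.24e-09) = 1.303e+05 rad/s.
Step 3 — f₀ = ω₀/(2π) = 2.074e+04 Hz.
Step 4 — Series Q: Q = ω₀L/R = 1.303e+05·0.0475/470 = 13.17.
Step 5 — 3dB bandwidth: Δω = ω₀/Q = 9895 rad/s; BW = Δω/(2π) = 1575 Hz.

(a) f₀ = 2.074e+04 Hz  (b) Q = 13.17  (c) BW = 1575 Hz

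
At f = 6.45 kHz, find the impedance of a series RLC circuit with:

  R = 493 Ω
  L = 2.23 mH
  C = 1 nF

Step 1 — Angular frequency: ω = 2π·f = 2π·6450 = 4.053e+04 rad/s.
Step 2 — Component impedances:
  R: Z = R = 493 Ω
  L: Z = jωL = j·4.053e+04·0.00223 = 0 + j90.37 Ω
  C: Z = 1/(jωC) = -j/(ω·C) = 0 - j2.468e+04 Ω
Step 3 — Series combination: Z_total = R + L + C = 493 - j2.458e+04 Ω = 2.459e+04∠-88.9° Ω.

Z = 493 - j2.458e+04 Ω = 2.459e+04∠-88.9° Ω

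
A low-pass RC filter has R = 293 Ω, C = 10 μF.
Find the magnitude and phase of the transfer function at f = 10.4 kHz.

Step 1 — Angular frequency: ω = 2π·1.04e+04 = 6.535e+04 rad/s.
Step 2 — Transfer function: H(jω) = 1/(1 + jωRC).
Step 3 — Denominator: 1 + jωRC = 1 + j·6.535e+04·293·1e-05 = 1 + j191.5.
Step 4 — H = 2.728e-05 - j0.005223.
Step 5 — Magnitude: |H| = 0.005223 (-45.6 dB); phase: φ = -89.7°.

|H| = 0.005223 (-45.6 dB), φ = -89.7°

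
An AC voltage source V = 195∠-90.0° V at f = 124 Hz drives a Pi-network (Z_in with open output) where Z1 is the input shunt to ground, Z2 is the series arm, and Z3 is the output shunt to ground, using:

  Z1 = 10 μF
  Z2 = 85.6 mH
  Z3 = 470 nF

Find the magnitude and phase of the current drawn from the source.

Step 1 — Angular frequency: ω = 2π·f = 2π·124 = 779.1 rad/s.
Step 2 — Component impedances:
  Z1: Z = 1/(jωC) = -j/(ω·C) = 0 - j128.4 Ω
  Z2: Z = jωL = j·779.1·0.0856 = 0 + j66.69 Ω
  Z3: Z = 1/(jωC) = -j/(ω·C) = 0 - j2731 Ω
Step 3 — With open output, the series arm Z2 and the output shunt Z3 appear in series to ground: Z2 + Z3 = 0 - j2664 Ω.
Step 4 — Parallel with input shunt Z1: Z_in = Z1 || (Z2 + Z3) = 0 - j122.5 Ω = 122.5∠-90.0° Ω.
Step 5 — Source phasor: V = 195∠-90.0° V = 0 - j195 V.
Step 6 — Ohm's law: I = V / Z_total = (0 - j195) / (0 - j122.5) = 1.592 A.
Step 7 — Convert to polar: |I| = 1.592 A, ∠I = 0.0°.

I = 1.592∠0.0° A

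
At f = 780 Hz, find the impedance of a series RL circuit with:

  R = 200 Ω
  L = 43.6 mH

Step 1 — Angular frequency: ω = 2π·f = 2π·780 = 4901 rad/s.
Step 2 — Component impedances:
  R: Z = R = 200 Ω
  L: Z = jωL = j·4901·0.0436 = 0 + j213.7 Ω
Step 3 — Series combination: Z_total = R + L = 200 + j213.7 Ω = 292.7∠46.9° Ω.

Z = 200 + j213.7 Ω = 292.7∠46.9° Ω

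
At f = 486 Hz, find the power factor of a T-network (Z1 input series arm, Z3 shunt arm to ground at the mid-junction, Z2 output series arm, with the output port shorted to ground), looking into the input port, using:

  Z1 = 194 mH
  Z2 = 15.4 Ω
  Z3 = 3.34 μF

Step 1 — Angular frequency: ω = 2π·f = 2π·486 = 3054 rad/s.
Step 2 — Component impedances:
  Z1: Z = jωL = j·3054·0.194 = 0 + j592.4 Ω
  Z2: Z = R = 15.4 Ω
  Z3: Z = 1/(jωC) = -j/(ω·C) = 0 - j98.05 Ω
Step 3 — With the output port shorted to ground, the output series arm Z2 runs from the junction to ground; the shunt arm Z3 also runs from the junction to ground. They appear in parallel: Z3 || Z2 = 15.03 - j2.361 Ω.
Step 4 — Series with input arm Z1: Z_in = Z1 + (Z3 || Z2) = 15.03 + j590 Ω = 590.2∠88.5° Ω.
Step 5 — Power factor: PF = cos(φ) = Re(Z)/|Z| = 15.029/590.23 = 0.02546.
Step 6 — Type: Im(Z) = 590 ⇒ lagging (phase φ = 88.5°).

PF = 0.02546 (lagging, φ = 88.5°)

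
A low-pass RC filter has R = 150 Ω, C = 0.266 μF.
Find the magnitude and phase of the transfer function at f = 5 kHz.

Step 1 — Angular frequency: ω = 2π·5000 = 3.142e+04 rad/s.
Step 2 — Transfer function: H(jω) = 1/(1 + jωRC).
Step 3 — Denominator: 1 + jωRC = 1 + j·3.142e+04·150·2.66e-07 = 1 + j1.253.
Step 4 — H = 0.3889 - j0.4875.
Step 5 — Magnitude: |H| = 0.6236 (-4.1 dB); phase: φ = -51.4°.

|H| = 0.6236 (-4.1 dB), φ = -51.4°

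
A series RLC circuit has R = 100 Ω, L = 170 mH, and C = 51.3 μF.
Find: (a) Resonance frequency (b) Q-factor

Step 1 — Resonance condition Im(Z)=0 gives ω₀ = 1/√(LC).
Step 2 — ω₀ = 1/√(0.17·5.13e-05) = 338.6 rad/s.
Step 3 — f₀ = ω₀/(2π) = 53.89 Hz.
Step 4 — Series Q: Q = ω₀L/R = 338.6·0.17/100 = 0.5757.

(a) f₀ = 53.89 Hz  (b) Q = 0.5757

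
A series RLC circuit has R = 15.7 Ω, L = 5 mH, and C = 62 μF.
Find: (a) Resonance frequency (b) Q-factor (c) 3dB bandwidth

Step 1 — Resonance condition Im(Z)=0 gives ω₀ = 1/√(LC).
Step 2 — ω₀ = 1/√(0.005·6.2e-05) = 1796 rad/s.
Step 3 — f₀ = ω₀/(2π) = 285.9 Hz.
Step 4 — Series Q: Q = ω₀L/R = 1796·0.005/15.7 = 0.572.
Step 5 — 3dB bandwidth: Δω = ω₀/Q = 3140 rad/s; BW = Δω/(2π) = 499.7 Hz.

(a) f₀ = 285.9 Hz  (b) Q = 0.572  (c) BW = 499.7 Hz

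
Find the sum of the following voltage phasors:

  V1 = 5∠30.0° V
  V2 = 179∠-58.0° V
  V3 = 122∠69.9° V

Step 1 — Convert each phasor to rectangular form:
  V1 = 5·(cos(30.0°) + j·sin(30.0°)) = 4.33 + j2.5 V
  V2 = 179·(cos(-58.0°) + j·sin(-58.0°)) = 94.86 - j151.8 V
  V3 = 122·(cos(69.9°) + j·sin(69.9°)) = 41.93 + j114.6 V
Step 2 — Sum components: V_total = 141.1 - j34.73 V.
Step 3 — Convert to polar: |V_total| = 145.3 V, ∠V_total = -13.8°.

V_total = 145.3∠-13.8° V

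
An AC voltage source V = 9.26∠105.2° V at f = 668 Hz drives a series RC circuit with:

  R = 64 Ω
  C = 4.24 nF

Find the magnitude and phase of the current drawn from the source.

Step 1 — Angular frequency: ω = 2π·f = 2π·668 = 4197 rad/s.
Step 2 — Component impedances:
  R: Z = R = 64 Ω
  C: Z = 1/(jωC) = -j/(ω·C) = 0 - j5.619e+04 Ω
Step 3 — Series combination: Z_total = R + C = 64 - j5.619e+04 Ω = 5.619e+04∠-89.9° Ω.
Step 4 — Source phasor: V = 9.26∠105.2° V = -2.428 + j8.936 V.
Step 5 — Ohm's law: I = V / Z_total = (-2.428 + j8.936) / (64 - j5.619e+04) = -0.0001591 - j4.303e-05 A.
Step 6 — Convert to polar: |I| = 0.0001648 A, ∠I = -164.9°.

I = 0.0001648∠-164.9° A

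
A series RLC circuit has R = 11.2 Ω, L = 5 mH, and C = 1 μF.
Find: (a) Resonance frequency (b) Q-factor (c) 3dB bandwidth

Step 1 — Resonance: ω₀ = 1/√(LC) = 1/√(0.005·1e-06) = 1.414e+04 rad/s.
Step 2 — f₀ = ω₀/(2π) = 2251 Hz.
Step 3 — Series Q: Q = ω₀L/R = 1.414e+04·0.005/11.2 = 6.313.
Step 4 — Bandwidth: Δω = ω₀/Q = 2240 rad/s; BW = Δω/(2π) = 356.5 Hz.

(a) f₀ = 2251 Hz  (b) Q = 6.313  (c) BW = 356.5 Hz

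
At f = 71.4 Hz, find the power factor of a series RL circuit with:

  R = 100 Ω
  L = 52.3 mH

Step 1 — Angular frequency: ω = 2π·f = 2π·71.4 = 448.6 rad/s.
Step 2 — Component impedances:
  R: Z = R = 100 Ω
  L: Z = jωL = j·448.6·0.0523 = 0 + j23.46 Ω
Step 3 — Series combination: Z_total = R + L = 100 + j23.46 Ω = 102.7∠13.2° Ω.
Step 4 — Power factor: PF = cos(φ) = Re(Z)/|Z| = 100/102.716 = 0.9736.
Step 5 — Type: Im(Z) = 23.46 ⇒ lagging (phase φ = 13.2°).

PF = 0.9736 (lagging, φ = 13.2°)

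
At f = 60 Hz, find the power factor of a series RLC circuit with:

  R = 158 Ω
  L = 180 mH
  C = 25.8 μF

Step 1 — Angular frequency: ω = 2π·f = 2π·60 = 377 rad/s.
Step 2 — Component impedances:
  R: Z = R = 158 Ω
  L: Z = jωL = j·377·0.18 = 0 + j67.86 Ω
  C: Z = 1/(jωC) = -j/(ω·C) = 0 - j102.8 Ω
Step 3 — Series combination: Z_total = R + L + C = 158 - j34.95 Ω = 161.8∠-12.5° Ω.
Step 4 — Power factor: PF = cos(φ) = Re(Z)/|Z| = 158/161.82 = 0.9764.
Step 5 — Type: Im(Z) = -34.95 ⇒ leading (phase φ = -12.5°).

PF = 0.9764 (leading, φ = -12.5°)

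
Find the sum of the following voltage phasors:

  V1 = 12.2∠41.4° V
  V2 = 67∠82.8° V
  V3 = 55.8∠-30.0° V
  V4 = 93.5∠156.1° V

Step 1 — Convert each phasor to rectangular form:
  V1 = 12.2·(cos(41.4°) + j·sin(41.4°)) = 9.151 + j8.068 V
  V2 = 67·(cos(82.8°) + j·sin(82.8°)) = 8.397 + j66.47 V
  V3 = 55.8·(cos(-30.0°) + j·sin(-30.0°)) = 48.32 - j27.9 V
  V4 = 93.5·(cos(156.1°) + j·sin(156.1°)) = -85.48 + j37.88 V
Step 2 — Sum components: V_total = -19.61 + j84.52 V.
Step 3 — Convert to polar: |V_total| = 86.77 V, ∠V_total = 103.1°.

V_total = 86.77∠103.1° V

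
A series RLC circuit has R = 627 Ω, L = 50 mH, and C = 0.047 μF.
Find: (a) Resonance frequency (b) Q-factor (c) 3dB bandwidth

Step 1 — Resonance: ω₀ = 1/√(LC) = 1/√(0.05·4.7e-08) = 2.063e+04 rad/s.
Step 2 — f₀ = ω₀/(2π) = 3283 Hz.
Step 3 — Series Q: Q = ω₀L/R = 2.063e+04·0.05/627 = 1.645.
Step 4 — Bandwidth: Δω = ω₀/Q = 1.254e+04 rad/s; BW = Δω/(2π) = 1996 Hz.

(a) f₀ = 3283 Hz  (b) Q = 1.645  (c) BW = 1996 Hz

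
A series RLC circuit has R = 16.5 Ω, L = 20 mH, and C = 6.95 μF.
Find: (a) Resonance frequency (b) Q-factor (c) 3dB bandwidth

Step 1 — Resonance: ω₀ = 1/√(LC) = 1/√(0.02·6.95e-06) = 2682 rad/s.
Step 2 — f₀ = ω₀/(2π) = 426.9 Hz.
Step 3 — Series Q: Q = ω₀L/R = 2682·0.02/16.5 = 3.251.
Step 4 — Bandwidth: Δω = ω₀/Q = 825 rad/s; BW = Δω/(2π) = 131.3 Hz.

(a) f₀ = 426.9 Hz  (b) Q = 3.251  (c) BW = 131.3 Hz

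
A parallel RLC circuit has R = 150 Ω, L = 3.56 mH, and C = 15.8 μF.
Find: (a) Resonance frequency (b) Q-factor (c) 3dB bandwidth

Step 1 — Resonance: ω₀ = 1/√(LC) = 1/√(0.00356·1.58e-05) = 4216 rad/s.
Step 2 — f₀ = ω₀/(2π) = 671.1 Hz.
Step 3 — Parallel Q: Q = R/(ω₀L) = 150/(4216·0.00356) = 9.993.
Step 4 — Bandwidth: Δω = ω₀/Q = 421.9 rad/s; BW = Δω/(2π) = 67.15 Hz.

(a) f₀ = 671.1 Hz  (b) Q = 9.993  (c) BW = 67.15 Hz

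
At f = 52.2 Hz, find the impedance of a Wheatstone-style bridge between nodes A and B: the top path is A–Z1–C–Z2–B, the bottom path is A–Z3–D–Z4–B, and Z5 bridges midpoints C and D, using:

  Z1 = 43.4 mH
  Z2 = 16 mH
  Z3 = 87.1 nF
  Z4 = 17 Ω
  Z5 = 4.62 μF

Step 1 — Angular frequency: ω = 2π·f = 2π·52.2 = 328 rad/s.
Step 2 — Component impedances:
  Z1: Z = jωL = j·328·0.0434 = 0 + j14.23 Ω
  Z2: Z = jωL = j·328·0.016 = 0 + j5.248 Ω
  Z3: Z = 1/(jωC) = -j/(ω·C) = 0 - j3.501e+04 Ω
  Z4: Z = R = 17 Ω
  Z5: Z = 1/(jωC) = -j/(ω·C) = 0 - j659.9 Ω
Step 3 — Bridge requires nodal analysis (the Z5 bridge couples midpoints C and D, so the two paths cannot be reduced to a simple series/parallel combination). Setting node B to ground and injecting 1 A at node A, the 3-node admittance system at A, C, D solves to V_A = Z_AB = 0.00125 + j19.54 Ω = 19.54∠90.0° Ω.

Z = 0.00125 + j19.54 Ω = 19.54∠90.0° Ω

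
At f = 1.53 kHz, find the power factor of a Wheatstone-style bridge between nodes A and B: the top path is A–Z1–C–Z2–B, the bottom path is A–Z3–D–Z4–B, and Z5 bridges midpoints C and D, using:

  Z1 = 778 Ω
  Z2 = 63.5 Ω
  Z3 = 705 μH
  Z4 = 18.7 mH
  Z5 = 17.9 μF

Step 1 — Angular frequency: ω = 2π·f = 2π·1530 = 9613 rad/s.
Step 2 — Component impedances:
  Z1: Z = R = 778 Ω
  Z2: Z = R = 63.5 Ω
  Z3: Z = jωL = j·9613·0.000705 = 0 + j6.777 Ω
  Z4: Z = jωL = j·9613·0.0187 = 0 + j179.8 Ω
  Z5: Z = 1/(jωC) = -j/(ω·C) = 0 - j5.811 Ω
Step 3 — Bridge requires nodal analysis (the Z5 bridge couples midpoints C and D, so the two paths cannot be reduced to a simple series/parallel combination). Setting node B to ground and injecting 1 A at node A, the 3-node admittance system at A, C, D solves to V_A = Z_AB = 59.84 + j22.61 Ω = 63.97∠20.7° Ω.
Step 4 — Power factor: PF = cos(φ) = Re(Z)/|Z| = 59.838/63.966 = 0.9355.
Step 5 — Type: Im(Z) = 22.61 ⇒ lagging (phase φ = 20.7°).

PF = 0.9355 (lagging, φ = 20.7°)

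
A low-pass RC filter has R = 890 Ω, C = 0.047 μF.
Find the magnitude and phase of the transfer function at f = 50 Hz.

Step 1 — Angular frequency: ω = 2π·50 = 314.2 rad/s.
Step 2 — Transfer function: H(jω) = 1/(1 + jωRC).
Step 3 — Denominator: 1 + jωRC = 1 + j·314.2·890·4.7e-08 = 1 + j0.01314.
Step 4 — H = 0.9998 - j0.01314.
Step 5 — Magnitude: |H| = 0.9999 (-0.0 dB); phase: φ = -0.8°.

|H| = 0.9999 (-0.0 dB), φ = -0.8°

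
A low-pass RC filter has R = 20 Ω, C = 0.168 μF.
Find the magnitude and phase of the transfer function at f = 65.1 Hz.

Step 1 — Angular frequency: ω = 2π·65.1 = 409 rad/s.
Step 2 — Transfer function: H(jω) = 1/(1 + jωRC).
Step 3 — Denominator: 1 + jωRC = 1 + j·409·20·1.68e-07 = 1 + j0.001374.
Step 4 — H = 1 - j0.001374.
Step 5 — Magnitude: |H| = 1 (-0.0 dB); phase: φ = -0.1°.

|H| = 1 (-0.0 dB), φ = -0.1°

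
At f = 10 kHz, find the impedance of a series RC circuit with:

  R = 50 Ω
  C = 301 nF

Step 1 — Angular frequency: ω = 2π·f = 2π·1e+04 = 6.283e+04 rad/s.
Step 2 — Component impedances:
  R: Z = R = 50 Ω
  C: Z = 1/(jωC) = -j/(ω·C) = 0 - j52.88 Ω
Step 3 — Series combination: Z_total = R + C = 50 - j52.88 Ω = 72.77∠-46.6° Ω.

Z = 50 - j52.88 Ω = 72.77∠-46.6° Ω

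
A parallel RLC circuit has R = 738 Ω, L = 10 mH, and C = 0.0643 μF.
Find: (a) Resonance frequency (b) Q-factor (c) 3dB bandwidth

Step 1 — Resonance: ω₀ = 1/√(LC) = 1/√(0.01·6.43e-08) = 3.944e+04 rad/s.
Step 2 — f₀ = ω₀/(2π) = 6276 Hz.
Step 3 — Parallel Q: Q = R/(ω₀L) = 738/(3.944e+04·0.01) = 1.871.
Step 4 — Bandwidth: Δω = ω₀/Q = 2.107e+04 rad/s; BW = Δω/(2π) = 3354 Hz.

(a) f₀ = 6276 Hz  (b) Q = 1.871  (c) BW = 3354 Hz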